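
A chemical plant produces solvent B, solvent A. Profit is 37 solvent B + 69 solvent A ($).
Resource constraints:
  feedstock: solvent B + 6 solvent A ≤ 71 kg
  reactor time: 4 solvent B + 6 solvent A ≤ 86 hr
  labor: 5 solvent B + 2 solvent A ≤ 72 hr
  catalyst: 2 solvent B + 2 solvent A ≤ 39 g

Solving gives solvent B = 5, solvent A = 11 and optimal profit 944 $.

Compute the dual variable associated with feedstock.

3

Binding: feedstock and reactor time. Non-binding: labor (25 unused), catalyst (7 unused).
Since labor, catalyst are not tight, their duals are 0.
The binding rows give the dual system: 1·y_feedstock + 4·y_reactor time = 37 and 6·y_feedstock + 6·y_reactor time = 69.
Solving: y_feedstock = 3, y_reactor time = 8.5.
Shadow price of feedstock = 3.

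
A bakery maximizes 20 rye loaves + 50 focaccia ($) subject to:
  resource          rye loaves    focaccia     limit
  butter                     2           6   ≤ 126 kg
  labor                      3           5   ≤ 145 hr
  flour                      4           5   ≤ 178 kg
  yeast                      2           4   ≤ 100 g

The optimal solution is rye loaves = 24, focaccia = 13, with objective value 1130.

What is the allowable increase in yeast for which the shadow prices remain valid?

Binding constraints: butter, yeast. The basis is B = [[2,6],[2,4]] with det -4.
Per unit increase in yeast, x* moves by d = (1.5, -0.5).
The basis stays optimal until labor becomes binding; allowable increase = 4 g.

4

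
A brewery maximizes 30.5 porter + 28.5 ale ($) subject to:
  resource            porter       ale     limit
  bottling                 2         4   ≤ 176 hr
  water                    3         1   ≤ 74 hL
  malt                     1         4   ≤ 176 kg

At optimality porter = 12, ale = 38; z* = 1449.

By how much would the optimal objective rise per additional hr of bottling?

At the optimum: bottling uses 176 of 176 (binding); water uses 74 of 74 (binding); malt uses 164 of 176 (slack = 12).
Slack constraints have shadow price 0 (complementary slackness).
From A_Bᵀ y = c: 2·y_bottling + 3·y_water = 30.5; 4·y_bottling + 1·y_water = 28.5.
Solving: y_bottling = 5.5, y_water = 6.5.
Shadow price of bottling = 5.5.

5.5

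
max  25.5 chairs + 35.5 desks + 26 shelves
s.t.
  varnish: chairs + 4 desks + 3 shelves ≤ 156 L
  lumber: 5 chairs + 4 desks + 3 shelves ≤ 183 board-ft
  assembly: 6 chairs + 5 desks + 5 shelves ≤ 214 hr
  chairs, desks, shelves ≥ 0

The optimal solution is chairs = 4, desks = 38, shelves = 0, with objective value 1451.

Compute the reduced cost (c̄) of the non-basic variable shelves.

At the optimum: varnish uses 156 of 156 (binding); lumber uses 172 of 183 (slack = 11); assembly uses 214 of 214 (binding).
By complementary slackness, y = 0 for the non-binding constraint.
Dual feasibility on the basic columns requires 1·y_varnish + 6·y_assembly = 25.5, 4·y_varnish + 5·y_assembly = 35.5.
→ y_varnish = 4.5 and y_assembly = 3.5.
Reduced cost of shelves: c₃ − yᵀa₃ = 26 − (4.5·3 + 3.5·5) = 26 − 31 = -5.

-5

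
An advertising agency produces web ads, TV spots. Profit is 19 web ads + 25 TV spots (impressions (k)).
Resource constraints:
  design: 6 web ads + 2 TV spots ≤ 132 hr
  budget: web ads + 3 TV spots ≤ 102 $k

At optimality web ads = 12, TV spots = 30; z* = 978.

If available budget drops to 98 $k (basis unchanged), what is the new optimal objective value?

950

At the optimum: design uses 132 of 132 (binding); budget uses 102 of 102 (binding).
Dual feasibility on the basic columns requires 6·y_design + 1·y_budget = 19, 2·y_design + 3·y_budget = 25.
Solving: y_design = 2, y_budget = 7.
Δz = y_budget·Δb = 7 × (-4) = -28, so new z* = 978 − 28 = 950.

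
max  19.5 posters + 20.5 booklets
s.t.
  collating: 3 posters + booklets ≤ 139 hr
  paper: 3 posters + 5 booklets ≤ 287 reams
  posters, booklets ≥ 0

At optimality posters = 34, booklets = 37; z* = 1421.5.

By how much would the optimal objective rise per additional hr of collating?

Check each constraint at x*: collating 139/139 (tight); paper 287/287 (tight).
The binding rows give the dual system: 3·y_collating + 3·y_paper = 19.5 and 1·y_collating + 5·y_paper = 20.5.
This yields shadow prices y_collating = 3, y_paper = 3.5.
Shadow price of collating = 3.

3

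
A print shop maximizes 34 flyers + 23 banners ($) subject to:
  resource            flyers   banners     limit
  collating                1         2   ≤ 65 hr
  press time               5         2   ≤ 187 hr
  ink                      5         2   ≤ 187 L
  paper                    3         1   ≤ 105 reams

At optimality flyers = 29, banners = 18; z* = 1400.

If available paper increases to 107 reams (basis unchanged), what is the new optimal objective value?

At the optimum: collating uses 65 of 65 (binding); press time uses 181 of 187 (slack = 6); ink uses 181 of 187 (slack = 6); paper uses 105 of 105 (binding).
By complementary slackness, y = 0 for the non-binding constraints.
From A_Bᵀ y = c: 1·y_collating + 3·y_paper = 34; 2·y_collating + 1·y_paper = 23.
Solving: y_collating = 7, y_paper = 9.
Δz = y_paper·Δb = 9 × (2) = 18, so new z* = 1400 + 18 = 1418.

1418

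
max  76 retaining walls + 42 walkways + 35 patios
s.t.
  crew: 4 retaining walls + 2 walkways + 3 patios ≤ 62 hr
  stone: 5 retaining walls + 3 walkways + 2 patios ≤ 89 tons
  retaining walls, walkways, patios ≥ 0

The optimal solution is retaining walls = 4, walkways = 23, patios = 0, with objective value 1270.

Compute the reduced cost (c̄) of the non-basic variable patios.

-8

At the optimum: crew uses 62 of 62 (binding); stone uses 89 of 89 (binding).
From A_Bᵀ y = c: 4·y_crew + 5·y_stone = 76; 2·y_crew + 3·y_stone = 42.
Solving: y_crew = 9, y_stone = 8.
Reduced cost of patios: c₃ − yᵀa₃ = 35 − (9·3 + 8·2) = 35 − 43 = -8.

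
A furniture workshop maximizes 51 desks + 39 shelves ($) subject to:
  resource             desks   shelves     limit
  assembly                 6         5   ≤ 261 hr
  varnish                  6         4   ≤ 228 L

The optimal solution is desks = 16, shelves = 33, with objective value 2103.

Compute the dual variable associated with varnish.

Both assembly and varnish are binding at x*.
The binding rows give the dual system: 6·y_assembly + 6·y_varnish = 51 and 5·y_assembly + 4·y_varnish = 39.
→ y_assembly = 5 and y_varnish = 3.5.
Shadow price of varnish = 3.5.

3.5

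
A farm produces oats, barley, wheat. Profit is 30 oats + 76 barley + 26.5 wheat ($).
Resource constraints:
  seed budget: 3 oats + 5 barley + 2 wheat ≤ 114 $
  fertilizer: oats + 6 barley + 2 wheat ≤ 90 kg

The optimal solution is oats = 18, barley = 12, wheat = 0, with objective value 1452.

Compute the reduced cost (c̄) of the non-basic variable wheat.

At the optimum: seed budget uses 114 of 114 (binding); fertilizer uses 90 of 90 (binding).
The binding rows give the dual system: 3·y_seed budget + 1·y_fertilizer = 30 and 5·y_seed budget + 6·y_fertilizer = 76.
→ y_seed budget = 8 and y_fertilizer = 6.
Reduced cost of wheat: c₃ − yᵀa₃ = 26.5 − (8·2 + 6·2) = 26.5 − 28 = -1.5.

-1.5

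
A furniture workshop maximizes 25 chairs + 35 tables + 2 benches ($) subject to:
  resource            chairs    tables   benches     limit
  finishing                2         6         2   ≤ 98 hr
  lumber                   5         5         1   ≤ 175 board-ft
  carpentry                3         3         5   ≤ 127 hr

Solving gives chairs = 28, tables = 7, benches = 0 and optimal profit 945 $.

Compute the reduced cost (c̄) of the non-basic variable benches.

At the optimum: finishing uses 98 of 98 (binding); lumber uses 175 of 175 (binding); carpentry uses 105 of 127 (slack = 22).
By complementary slackness, y = 0 for the non-binding constraint.
From A_Bᵀ y = c: 2·y_finishing + 5·y_lumber = 25; 6·y_finishing + 5·y_lumber = 35.
This yields shadow prices y_finishing = 2.5, y_lumber = 4.
Reduced cost of benches: c₃ − yᵀa₃ = 2 − (2.5·2 + 4·1) = 2 − 9 = -7.

-7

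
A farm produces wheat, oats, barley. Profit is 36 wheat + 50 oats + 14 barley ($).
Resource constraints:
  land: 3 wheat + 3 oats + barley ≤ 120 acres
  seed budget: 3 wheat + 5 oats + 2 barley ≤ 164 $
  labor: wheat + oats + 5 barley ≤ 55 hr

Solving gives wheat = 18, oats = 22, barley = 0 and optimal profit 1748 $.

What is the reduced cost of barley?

Binding: land and seed budget. Non-binding: labor (15 unused).
Since labor is not tight, its dual is 0.
The binding rows give the dual system: 3·y_land + 3·y_seed budget = 36 and 3·y_land + 5·y_seed budget = 50.
→ y_land = 5 and y_seed budget = 7.
Reduced cost of barley: c₃ − yᵀa₃ = 14 − (5·1 + 7·2) = 14 − 19 = -5.

-5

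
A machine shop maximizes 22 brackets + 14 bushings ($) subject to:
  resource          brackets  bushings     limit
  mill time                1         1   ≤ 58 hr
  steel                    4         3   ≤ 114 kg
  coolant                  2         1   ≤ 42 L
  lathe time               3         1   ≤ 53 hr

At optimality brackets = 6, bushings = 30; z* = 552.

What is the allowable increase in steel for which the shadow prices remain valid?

Binding constraints: steel, coolant. The basis is B = [[4,3],[2,1]] with det -2.
Per unit increase in steel, x* moves by d = (-0.5, 1).
The basis stays optimal until brackets reaches 0; allowable increase = 12 kg.

12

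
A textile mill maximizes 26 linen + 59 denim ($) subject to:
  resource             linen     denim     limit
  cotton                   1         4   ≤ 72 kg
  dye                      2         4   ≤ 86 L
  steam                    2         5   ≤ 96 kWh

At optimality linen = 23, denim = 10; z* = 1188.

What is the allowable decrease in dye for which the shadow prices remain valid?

Binding constraints: dye, steam. The basis is B = [[2,4],[2,5]] with det 2.
Per unit decrease in dye, x* moves by d = (-2.5, 1).
The basis stays optimal until cotton becomes binding; allowable decrease = 6 L.

6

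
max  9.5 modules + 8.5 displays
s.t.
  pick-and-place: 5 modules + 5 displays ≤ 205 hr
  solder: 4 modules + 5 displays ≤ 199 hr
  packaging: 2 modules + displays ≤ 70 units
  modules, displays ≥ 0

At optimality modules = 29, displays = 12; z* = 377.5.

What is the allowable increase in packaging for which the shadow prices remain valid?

12

Binding constraints: pick-and-place, packaging. The basis is B = [[5,5],[2,1]] with det -5.
Per unit increase in packaging, x* moves by d = (1, -1).
The basis stays optimal until displays reaches 0; allowable increase = 12 units.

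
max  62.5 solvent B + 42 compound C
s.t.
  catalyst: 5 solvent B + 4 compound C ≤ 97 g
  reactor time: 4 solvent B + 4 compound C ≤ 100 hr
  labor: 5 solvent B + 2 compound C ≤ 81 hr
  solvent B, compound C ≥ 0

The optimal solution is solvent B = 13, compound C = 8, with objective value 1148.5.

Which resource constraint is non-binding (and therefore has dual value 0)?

reactor time

catalyst: 97/97 (binding)
reactor time: 84/100 (slack 16)
labor: 81/81 (binding)
By complementary slackness, a constraint with positive slack has shadow price 0 → reactor time.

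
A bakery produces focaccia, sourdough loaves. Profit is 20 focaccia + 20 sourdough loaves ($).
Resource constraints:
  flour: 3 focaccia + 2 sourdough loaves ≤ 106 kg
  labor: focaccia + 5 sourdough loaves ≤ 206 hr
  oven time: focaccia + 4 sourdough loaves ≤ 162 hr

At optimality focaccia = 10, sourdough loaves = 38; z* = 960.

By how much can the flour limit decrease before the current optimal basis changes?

Binding constraints: flour, oven time. The basis is B = [[3,2],[1,4]] with det 10.
Per unit decrease in flour, x* moves by d = (-0.4, 0.1).
The basis stays optimal until focaccia reaches 0; allowable decrease = 25 kg.

25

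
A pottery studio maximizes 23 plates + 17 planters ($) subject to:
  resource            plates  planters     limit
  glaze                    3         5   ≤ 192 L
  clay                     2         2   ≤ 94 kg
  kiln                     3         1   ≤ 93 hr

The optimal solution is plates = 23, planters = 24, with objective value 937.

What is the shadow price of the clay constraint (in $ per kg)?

Check each constraint at x*: glaze 189/192 (slack 3); clay 94/94 (tight); kiln 93/93 (tight).
By complementary slackness, y = 0 for the non-binding constraint.
From A_Bᵀ y = c: 2·y_clay + 3·y_kiln = 23; 2·y_clay + 1·y_kiln = 17.
Solving: y_clay = 7, y_kiln = 3.
Shadow price of clay = 7.

7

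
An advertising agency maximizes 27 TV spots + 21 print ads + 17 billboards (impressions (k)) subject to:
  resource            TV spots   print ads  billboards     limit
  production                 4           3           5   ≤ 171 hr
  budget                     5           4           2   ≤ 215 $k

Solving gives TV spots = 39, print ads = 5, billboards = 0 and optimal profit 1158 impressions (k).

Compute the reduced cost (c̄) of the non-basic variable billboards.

-4

At the optimum: production uses 171 of 171 (binding); budget uses 215 of 215 (binding).
The binding rows give the dual system: 4·y_production + 5·y_budget = 27 and 3·y_production + 4·y_budget = 21.
This yields shadow prices y_production = 3, y_budget = 3.
Reduced cost of billboards: c₃ − yᵀa₃ = 17 − (3·5 + 3·2) = 17 − 21 = -4.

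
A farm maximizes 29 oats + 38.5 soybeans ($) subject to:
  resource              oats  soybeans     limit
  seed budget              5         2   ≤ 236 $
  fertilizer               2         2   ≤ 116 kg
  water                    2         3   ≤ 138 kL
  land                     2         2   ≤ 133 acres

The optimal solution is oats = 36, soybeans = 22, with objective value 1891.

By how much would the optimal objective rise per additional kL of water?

Binding: fertilizer and water. Non-binding: seed budget (12 unused), land (17 unused).
Since seed budget, land are not tight, their duals are 0.
Dual feasibility on the basic columns requires 2·y_fertilizer + 2·y_water = 29, 2·y_fertilizer + 3·y_water = 38.5.
This yields shadow prices y_fertilizer = 5, y_water = 9.5.
Shadow price of water = 9.5.

9.5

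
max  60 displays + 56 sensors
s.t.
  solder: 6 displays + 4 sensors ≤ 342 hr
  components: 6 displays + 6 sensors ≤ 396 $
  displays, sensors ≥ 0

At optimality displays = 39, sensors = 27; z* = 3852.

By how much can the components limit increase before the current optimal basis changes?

Binding constraints: solder, components. The basis is B = [[6,4],[6,6]] with det 12.
Per unit increase in components, x* moves by d = (-0.3333, 0.5).
The basis stays optimal until displays reaches 0; allowable increase = 117 $.

117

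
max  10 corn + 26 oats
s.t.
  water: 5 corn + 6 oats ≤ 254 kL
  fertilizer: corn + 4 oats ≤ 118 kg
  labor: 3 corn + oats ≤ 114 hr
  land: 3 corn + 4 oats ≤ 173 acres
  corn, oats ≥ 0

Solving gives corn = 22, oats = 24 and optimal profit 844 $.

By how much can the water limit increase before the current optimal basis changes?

19.25

Binding constraints: water, fertilizer. The basis is B = [[5,6],[1,4]] with det 14.
Per unit increase in water, x* moves by d = (0.2857, -0.0714).
The basis stays optimal until land becomes binding; allowable increase = 19.25 kL.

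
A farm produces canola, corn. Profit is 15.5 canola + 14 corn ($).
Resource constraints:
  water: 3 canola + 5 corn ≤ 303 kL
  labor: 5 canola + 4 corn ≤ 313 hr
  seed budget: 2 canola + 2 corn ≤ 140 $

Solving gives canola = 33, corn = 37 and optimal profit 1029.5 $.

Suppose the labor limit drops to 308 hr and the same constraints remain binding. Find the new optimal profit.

At the optimum: water uses 284 of 303 (slack = 19); labor uses 313 of 313 (binding); seed budget uses 140 of 140 (binding).
Slack constraints have shadow price 0 (complementary slackness).
Dual feasibility on the basic columns requires 5·y_labor + 2·y_seed budget = 15.5, 4·y_labor + 2·y_seed budget = 14.
→ y_labor = 1.5 and y_seed budget = 4.
Δz = y_labor·Δb = 1.5 × (-5) = -7.5, so new z* = 1029.5 − 7.5 = 1022.

1022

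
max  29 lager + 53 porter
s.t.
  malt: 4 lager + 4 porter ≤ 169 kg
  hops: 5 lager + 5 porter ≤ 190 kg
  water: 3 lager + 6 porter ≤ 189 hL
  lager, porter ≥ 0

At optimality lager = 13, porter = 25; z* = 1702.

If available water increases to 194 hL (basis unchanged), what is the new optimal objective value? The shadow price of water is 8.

Δb = 5, so new z* = 1702 + (8)·(5) = 1702 + 40 = 1742.

1742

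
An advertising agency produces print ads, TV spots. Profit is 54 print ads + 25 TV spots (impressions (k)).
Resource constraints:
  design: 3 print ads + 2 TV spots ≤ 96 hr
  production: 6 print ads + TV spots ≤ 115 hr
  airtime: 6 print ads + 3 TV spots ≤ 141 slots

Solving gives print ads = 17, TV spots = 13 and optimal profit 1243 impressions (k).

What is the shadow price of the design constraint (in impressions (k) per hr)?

0

Binding: production and airtime. Non-binding: design (19 unused).
Slack constraints have shadow price 0 (complementary slackness).
Dual feasibility on the basic columns requires 6·y_production + 6·y_airtime = 54, 1·y_production + 3·y_airtime = 25.
Solving: y_production = 1, y_airtime = 8.
Shadow price of design = 0.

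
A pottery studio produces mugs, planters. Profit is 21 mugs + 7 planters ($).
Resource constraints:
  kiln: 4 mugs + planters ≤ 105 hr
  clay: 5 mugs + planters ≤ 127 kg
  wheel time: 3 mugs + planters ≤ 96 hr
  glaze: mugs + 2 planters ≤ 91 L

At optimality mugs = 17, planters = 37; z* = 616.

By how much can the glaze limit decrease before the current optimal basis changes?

Binding constraints: kiln, glaze. The basis is B = [[4,1],[1,2]] with det 7.
Per unit decrease in glaze, x* moves by d = (0.1429, -0.5714).
The basis stays optimal until clay becomes binding; allowable decrease = 35 L.

35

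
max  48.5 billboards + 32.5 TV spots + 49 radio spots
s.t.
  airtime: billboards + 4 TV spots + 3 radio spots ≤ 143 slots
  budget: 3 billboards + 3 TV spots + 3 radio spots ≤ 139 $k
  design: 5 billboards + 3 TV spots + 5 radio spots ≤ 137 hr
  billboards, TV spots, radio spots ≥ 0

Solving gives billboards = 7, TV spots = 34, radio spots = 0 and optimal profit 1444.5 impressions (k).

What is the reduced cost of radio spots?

Check each constraint at x*: airtime 143/143 (tight); budget 123/139 (slack 16); design 137/137 (tight).
By complementary slackness, y = 0 for the non-binding constraint.
Dual feasibility on the basic columns requires 1·y_airtime + 5·y_design = 48.5, 4·y_airtime + 3·y_design = 32.5.
Solving: y_airtime = 1, y_design = 9.5.
Reduced cost of radio spots: c₃ − yᵀa₃ = 49 − (1·3 + 9.5·5) = 49 − 50.5 = -1.5.

-1.5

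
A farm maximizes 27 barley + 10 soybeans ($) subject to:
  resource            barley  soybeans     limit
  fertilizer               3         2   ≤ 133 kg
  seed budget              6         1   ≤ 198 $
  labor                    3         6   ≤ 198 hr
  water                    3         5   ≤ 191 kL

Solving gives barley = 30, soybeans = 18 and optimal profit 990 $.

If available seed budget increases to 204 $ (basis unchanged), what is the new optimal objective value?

1014

Check each constraint at x*: fertilizer 126/133 (slack 7); seed budget 198/198 (tight); labor 198/198 (tight); water 180/191 (slack 11).
Since fertilizer, water are not tight, their duals are 0.
Dual feasibility on the basic columns requires 6·y_seed budget + 3·y_labor = 27, 1·y_seed budget + 6·y_labor = 10.
This yields shadow prices y_seed budget = 4, y_labor = 1.
Δz = y_seed budget·Δb = 4 × (6) = 24, so new z* = 990 + 24 = 1014.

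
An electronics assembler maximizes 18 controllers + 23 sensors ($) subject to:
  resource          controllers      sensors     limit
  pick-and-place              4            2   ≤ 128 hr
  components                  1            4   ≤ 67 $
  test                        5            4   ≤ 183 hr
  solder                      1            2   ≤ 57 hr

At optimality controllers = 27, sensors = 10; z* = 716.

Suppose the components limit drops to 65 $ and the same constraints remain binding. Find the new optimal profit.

708

At the optimum: pick-and-place uses 128 of 128 (binding); components uses 67 of 67 (binding); test uses 175 of 183 (slack = 8); solder uses 47 of 57 (slack = 10).
Since test, solder are not tight, their duals are 0.
From A_Bᵀ y = c: 4·y_pick-and-place + 1·y_components = 18; 2·y_pick-and-place + 4·y_components = 23.
Solving: y_pick-and-place = 3.5, y_components = 4.
Δz = y_components·Δb = 4 × (-2) = -8, so new z* = 716 − 8 = 708.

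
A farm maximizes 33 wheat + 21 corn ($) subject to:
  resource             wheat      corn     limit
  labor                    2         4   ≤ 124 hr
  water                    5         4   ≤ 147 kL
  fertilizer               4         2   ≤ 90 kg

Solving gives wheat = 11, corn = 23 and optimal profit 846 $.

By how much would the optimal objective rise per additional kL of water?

3

Check each constraint at x*: labor 114/124 (slack 10); water 147/147 (tight); fertilizer 90/90 (tight).
Since labor is not tight, its dual is 0.
The binding rows give the dual system: 5·y_water + 4·y_fertilizer = 33 and 4·y_water + 2·y_fertilizer = 21.
This yields shadow prices y_water = 3, y_fertilizer = 4.5.
Shadow price of water = 3.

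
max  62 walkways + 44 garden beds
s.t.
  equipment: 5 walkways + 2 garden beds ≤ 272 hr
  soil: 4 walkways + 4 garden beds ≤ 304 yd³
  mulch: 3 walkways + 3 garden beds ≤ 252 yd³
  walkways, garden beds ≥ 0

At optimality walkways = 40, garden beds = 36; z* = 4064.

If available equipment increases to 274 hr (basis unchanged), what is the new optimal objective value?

Binding: equipment and soil. Non-binding: mulch (24 unused).
Since mulch is not tight, its dual is 0.
From A_Bᵀ y = c: 5·y_equipment + 4·y_soil = 62; 2·y_equipment + 4·y_soil = 44.
→ y_equipment = 6 and y_soil = 8.
Δz = y_equipment·Δb = 6 × (2) = 12, so new z* = 4064 + 12 = 4076.

4076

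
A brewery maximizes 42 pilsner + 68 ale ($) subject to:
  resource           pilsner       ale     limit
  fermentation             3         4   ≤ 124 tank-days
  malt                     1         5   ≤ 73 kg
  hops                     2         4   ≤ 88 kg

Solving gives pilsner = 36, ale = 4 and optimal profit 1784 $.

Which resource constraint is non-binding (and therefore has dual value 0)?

malt

fermentation: 124/124 (binding)
malt: 56/73 (slack 17)
hops: 88/88 (binding)
By complementary slackness, a constraint with positive slack has shadow price 0 → malt.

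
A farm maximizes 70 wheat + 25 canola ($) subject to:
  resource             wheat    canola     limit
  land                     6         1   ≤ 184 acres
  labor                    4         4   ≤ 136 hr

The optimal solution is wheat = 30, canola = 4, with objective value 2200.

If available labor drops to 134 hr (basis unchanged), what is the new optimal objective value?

At the optimum: land uses 184 of 184 (binding); labor uses 136 of 136 (binding).
Dual feasibility on the basic columns requires 6·y_land + 4·y_labor = 70, 1·y_land + 4·y_labor = 25.
This yields shadow prices y_land = 9, y_labor = 4.
Δz = y_labor·Δb = 4 × (-2) = -8, so new z* = 2200 − 8 = 2192.

2192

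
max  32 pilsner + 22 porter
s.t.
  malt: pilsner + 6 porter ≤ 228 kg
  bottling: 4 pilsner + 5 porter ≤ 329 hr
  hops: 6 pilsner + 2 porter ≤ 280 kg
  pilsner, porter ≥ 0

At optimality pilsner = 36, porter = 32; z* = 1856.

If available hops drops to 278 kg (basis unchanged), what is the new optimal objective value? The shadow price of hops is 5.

1846

Δb = -2, so new z* = 1856 + (5)·(-2) = 1856 − 10 = 1846.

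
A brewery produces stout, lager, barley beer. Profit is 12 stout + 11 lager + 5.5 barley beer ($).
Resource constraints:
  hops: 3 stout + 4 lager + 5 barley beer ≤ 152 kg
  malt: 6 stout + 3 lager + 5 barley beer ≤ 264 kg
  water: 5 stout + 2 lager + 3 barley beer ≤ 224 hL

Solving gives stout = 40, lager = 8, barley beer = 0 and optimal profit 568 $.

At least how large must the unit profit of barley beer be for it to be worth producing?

15

At the optimum: hops uses 152 of 152 (binding); malt uses 264 of 264 (binding); water uses 216 of 224 (slack = 8).
Since water is not tight, its dual is 0.
Dual feasibility on the basic columns requires 3·y_hops + 6·y_malt = 12, 4·y_hops + 3·y_malt = 11.
This yields shadow prices y_hops = 2, y_malt = 1.
barley beer enters the basis when its profit ≥ yᵀa₃ = 2·5 + 1·5 = 15.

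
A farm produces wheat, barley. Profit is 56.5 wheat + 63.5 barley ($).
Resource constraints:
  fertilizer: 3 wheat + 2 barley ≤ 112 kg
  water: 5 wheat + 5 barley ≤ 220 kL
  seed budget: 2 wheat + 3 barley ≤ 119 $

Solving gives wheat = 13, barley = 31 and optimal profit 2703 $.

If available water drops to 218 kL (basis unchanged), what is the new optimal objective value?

2686

At the optimum: fertilizer uses 101 of 112 (slack = 11); water uses 220 of 220 (binding); seed budget uses 119 of 119 (binding).
By complementary slackness, y = 0 for the non-binding constraint.
The binding rows give the dual system: 5·y_water + 2·y_seed budget = 56.5 and 5·y_water + 3·y_seed budget = 63.5.
Solving: y_water = 8.5, y_seed budget = 7.
Δz = y_water·Δb = 8.5 × (-2) = -17, so new z* = 2703 − 17 = 2686.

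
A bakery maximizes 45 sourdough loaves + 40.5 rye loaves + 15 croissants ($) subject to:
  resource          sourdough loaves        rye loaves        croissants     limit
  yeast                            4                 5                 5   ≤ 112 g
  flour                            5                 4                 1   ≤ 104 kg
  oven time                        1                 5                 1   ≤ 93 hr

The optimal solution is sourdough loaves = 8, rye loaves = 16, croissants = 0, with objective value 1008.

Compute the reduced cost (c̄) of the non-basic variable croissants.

At the optimum: yeast uses 112 of 112 (binding); flour uses 104 of 104 (binding); oven time uses 88 of 93 (slack = 5).
Slack constraints have shadow price 0 (complementary slackness).
The binding rows give the dual system: 4·y_yeast + 5·y_flour = 45 and 5·y_yeast + 4·y_flour = 40.5.
This yields shadow prices y_yeast = 2.5, y_flour = 7.
Reduced cost of croissants: c₃ − yᵀa₃ = 15 − (2.5·5 + 7·1) = 15 − 19.5 = -4.5.

-4.5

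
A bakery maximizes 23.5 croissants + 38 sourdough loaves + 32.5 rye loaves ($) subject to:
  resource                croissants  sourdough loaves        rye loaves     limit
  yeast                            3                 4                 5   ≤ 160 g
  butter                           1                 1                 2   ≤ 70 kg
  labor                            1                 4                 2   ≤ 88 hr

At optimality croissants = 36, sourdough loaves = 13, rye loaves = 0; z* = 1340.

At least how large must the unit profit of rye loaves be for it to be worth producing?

At the optimum: yeast uses 160 of 160 (binding); butter uses 49 of 70 (slack = 21); labor uses 88 of 88 (binding).
Since butter is not tight, its dual is 0.
From A_Bᵀ y = c: 3·y_yeast + 1·y_labor = 23.5; 4·y_yeast + 4·y_labor = 38.
This yields shadow prices y_yeast = 7, y_labor = 2.5.
rye loaves enters the basis when its profit ≥ yᵀa₃ = 7·5 + 2.5·2 = 40.

40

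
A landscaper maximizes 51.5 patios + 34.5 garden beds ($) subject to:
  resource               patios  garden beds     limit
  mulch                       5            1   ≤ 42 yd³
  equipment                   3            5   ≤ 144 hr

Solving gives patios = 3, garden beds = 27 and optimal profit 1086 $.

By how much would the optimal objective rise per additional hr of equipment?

5.5

Both mulch and equipment are binding at x*.
From A_Bᵀ y = c: 5·y_mulch + 3·y_equipment = 51.5; 1·y_mulch + 5·y_equipment = 34.5.
→ y_mulch = 7 and y_equipment = 5.5.
Shadow price of equipment = 5.5.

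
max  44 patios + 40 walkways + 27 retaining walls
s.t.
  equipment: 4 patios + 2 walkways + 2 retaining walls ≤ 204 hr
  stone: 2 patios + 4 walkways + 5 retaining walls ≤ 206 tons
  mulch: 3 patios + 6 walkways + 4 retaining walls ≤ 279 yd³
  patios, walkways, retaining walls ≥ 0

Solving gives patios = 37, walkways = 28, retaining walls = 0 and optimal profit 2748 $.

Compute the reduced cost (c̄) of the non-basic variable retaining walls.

-5

Check each constraint at x*: equipment 204/204 (tight); stone 186/206 (slack 20); mulch 279/279 (tight).
By complementary slackness, y = 0 for the non-binding constraint.
The binding rows give the dual system: 4·y_equipment + 3·y_mulch = 44 and 2·y_equipment + 6·y_mulch = 40.
This yields shadow prices y_equipment = 8, y_mulch = 4.
Reduced cost of retaining walls: c₃ − yᵀa₃ = 27 − (8·2 + 4·4) = 27 − 32 = -5.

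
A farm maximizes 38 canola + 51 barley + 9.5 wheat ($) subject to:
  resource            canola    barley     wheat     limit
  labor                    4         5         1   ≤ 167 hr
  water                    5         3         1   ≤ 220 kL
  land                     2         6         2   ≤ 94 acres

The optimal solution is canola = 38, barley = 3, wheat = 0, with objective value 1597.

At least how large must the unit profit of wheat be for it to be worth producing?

Binding: labor and land. Non-binding: water (21 unused).
Slack constraints have shadow price 0 (complementary slackness).
Dual feasibility on the basic columns requires 4·y_labor + 2·y_land = 38, 5·y_labor + 6·y_land = 51.
→ y_labor = 9 and y_land = 1.
wheat enters the basis when its profit ≥ yᵀa₃ = 9·1 + 1·2 = 11.

11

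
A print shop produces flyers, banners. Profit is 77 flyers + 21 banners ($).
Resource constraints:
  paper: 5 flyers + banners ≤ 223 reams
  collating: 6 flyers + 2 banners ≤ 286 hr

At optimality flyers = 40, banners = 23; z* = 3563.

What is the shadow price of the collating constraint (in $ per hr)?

At the optimum: paper uses 223 of 223 (binding); collating uses 286 of 286 (binding).
From A_Bᵀ y = c: 5·y_paper + 6·y_collating = 77; 1·y_paper + 2·y_collating = 21.
→ y_paper = 7 and y_collating = 7.
Shadow price of collating = 7.

7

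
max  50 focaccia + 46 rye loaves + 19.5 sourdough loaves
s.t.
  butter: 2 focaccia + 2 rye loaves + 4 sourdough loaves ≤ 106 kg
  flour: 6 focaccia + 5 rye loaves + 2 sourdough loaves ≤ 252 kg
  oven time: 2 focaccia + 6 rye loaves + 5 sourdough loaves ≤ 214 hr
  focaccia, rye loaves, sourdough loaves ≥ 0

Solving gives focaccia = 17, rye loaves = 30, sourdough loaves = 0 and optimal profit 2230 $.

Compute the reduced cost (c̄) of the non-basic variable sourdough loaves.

At the optimum: butter uses 94 of 106 (slack = 12); flour uses 252 of 252 (binding); oven time uses 214 of 214 (binding).
Since butter is not tight, its dual is 0.
The binding rows give the dual system: 6·y_flour + 2·y_oven time = 50 and 5·y_flour + 6·y_oven time = 46.
→ y_flour = 8 and y_oven time = 1.
Reduced cost of sourdough loaves: c₃ − yᵀa₃ = 19.5 − (8·2 + 1·5) = 19.5 − 21 = -1.5.

-1.5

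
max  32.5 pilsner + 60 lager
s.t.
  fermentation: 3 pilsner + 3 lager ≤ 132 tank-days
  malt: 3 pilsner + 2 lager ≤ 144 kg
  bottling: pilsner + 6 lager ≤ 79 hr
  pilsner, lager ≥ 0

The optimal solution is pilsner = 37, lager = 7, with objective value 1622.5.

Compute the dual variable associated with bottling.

Check each constraint at x*: fermentation 132/132 (tight); malt 125/144 (slack 19); bottling 79/79 (tight).
Slack constraints have shadow price 0 (complementary slackness).
The binding rows give the dual system: 3·y_fermentation + 1·y_bottling = 32.5 and 3·y_fermentation + 6·y_bottling = 60.
→ y_fermentation = 9 and y_bottling = 5.5.
Shadow price of bottling = 5.5.

5.5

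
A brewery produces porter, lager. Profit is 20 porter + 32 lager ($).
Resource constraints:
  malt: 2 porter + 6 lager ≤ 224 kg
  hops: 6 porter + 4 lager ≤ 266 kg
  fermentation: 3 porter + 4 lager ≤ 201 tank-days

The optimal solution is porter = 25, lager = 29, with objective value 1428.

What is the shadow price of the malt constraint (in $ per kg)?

4

At the optimum: malt uses 224 of 224 (binding); hops uses 266 of 266 (binding); fermentation uses 191 of 201 (slack = 10).
By complementary slackness, y = 0 for the non-binding constraint.
The binding rows give the dual system: 2·y_malt + 6·y_hops = 20 and 6·y_malt + 4·y_hops = 32.
This yields shadow prices y_malt = 4, y_hops = 2.
Shadow price of malt = 4.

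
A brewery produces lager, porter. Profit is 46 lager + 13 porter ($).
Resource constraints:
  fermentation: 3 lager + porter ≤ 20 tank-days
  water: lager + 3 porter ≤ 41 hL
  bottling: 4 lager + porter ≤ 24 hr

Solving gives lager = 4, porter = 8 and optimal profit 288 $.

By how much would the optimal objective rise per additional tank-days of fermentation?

Check each constraint at x*: fermentation 20/20 (tight); water 28/41 (slack 13); bottling 24/24 (tight).
Since water is not tight, its dual is 0.
Dual feasibility on the basic columns requires 3·y_fermentation + 4·y_bottling = 46, 1·y_fermentation + 1·y_bottling = 13.
→ y_fermentation = 6 and y_bottling = 7.
Shadow price of fermentation = 6.

6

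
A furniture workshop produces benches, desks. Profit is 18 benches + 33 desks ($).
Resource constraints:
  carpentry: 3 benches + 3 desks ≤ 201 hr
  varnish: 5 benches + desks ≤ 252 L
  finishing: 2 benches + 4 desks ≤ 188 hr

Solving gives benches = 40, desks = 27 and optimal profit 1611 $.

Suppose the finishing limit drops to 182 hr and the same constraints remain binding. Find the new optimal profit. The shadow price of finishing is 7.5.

1566

Δb = -6, so new z* = 1611 + (7.5)·(-6) = 1611 − 45 = 1566.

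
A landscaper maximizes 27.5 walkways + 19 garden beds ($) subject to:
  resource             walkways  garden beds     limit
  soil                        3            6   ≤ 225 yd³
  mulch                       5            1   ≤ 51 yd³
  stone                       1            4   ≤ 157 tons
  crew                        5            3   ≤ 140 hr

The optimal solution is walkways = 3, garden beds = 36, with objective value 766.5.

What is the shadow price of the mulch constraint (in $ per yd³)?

Check each constraint at x*: soil 225/225 (tight); mulch 51/51 (tight); stone 147/157 (slack 10); crew 123/140 (slack 17).
Since stone, crew are not tight, their duals are 0.
From A_Bᵀ y = c: 3·y_soil + 5·y_mulch = 27.5; 6·y_soil + 1·y_mulch = 19.
Solving: y_soil = 2.5, y_mulch = 4.
Shadow price of mulch = 4.

4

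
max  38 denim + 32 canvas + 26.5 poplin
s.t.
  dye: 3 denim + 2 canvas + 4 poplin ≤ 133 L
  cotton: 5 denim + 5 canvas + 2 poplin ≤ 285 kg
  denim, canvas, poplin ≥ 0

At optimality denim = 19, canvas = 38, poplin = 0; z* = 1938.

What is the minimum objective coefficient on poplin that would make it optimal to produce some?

Check each constraint at x*: dye 133/133 (tight); cotton 285/285 (tight).
From A_Bᵀ y = c: 3·y_dye + 5·y_cotton = 38; 2·y_dye + 5·y_cotton = 32.
Solving: y_dye = 6, y_cotton = 4.
poplin enters the basis when its profit ≥ yᵀa₃ = 6·4 + 4·2 = 32.

32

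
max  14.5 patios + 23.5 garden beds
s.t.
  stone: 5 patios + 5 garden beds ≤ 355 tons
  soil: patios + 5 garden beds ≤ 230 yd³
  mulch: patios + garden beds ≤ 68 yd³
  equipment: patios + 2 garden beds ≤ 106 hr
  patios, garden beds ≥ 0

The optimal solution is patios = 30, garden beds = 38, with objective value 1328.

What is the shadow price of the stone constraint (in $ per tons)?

Binding: mulch and equipment. Non-binding: stone (15 unused), soil (10 unused).
Slack constraints have shadow price 0 (complementary slackness).
Dual feasibility on the basic columns requires 1·y_mulch + 1·y_equipment = 14.5, 1·y_mulch + 2·y_equipment = 23.5.
Solving: y_mulch = 5.5, y_equipment = 9.
Shadow price of stone = 0.

0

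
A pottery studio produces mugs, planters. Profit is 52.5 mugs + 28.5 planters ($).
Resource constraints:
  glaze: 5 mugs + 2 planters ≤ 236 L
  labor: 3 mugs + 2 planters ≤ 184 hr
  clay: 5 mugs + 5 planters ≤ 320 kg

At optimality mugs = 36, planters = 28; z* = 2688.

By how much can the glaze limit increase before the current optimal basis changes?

60

Binding constraints: glaze, clay. The basis is B = [[5,2],[5,5]] with det 15.
Per unit increase in glaze, x* moves by d = (0.3333, -0.3333).
The basis stays optimal until labor becomes binding; allowable increase = 60 L.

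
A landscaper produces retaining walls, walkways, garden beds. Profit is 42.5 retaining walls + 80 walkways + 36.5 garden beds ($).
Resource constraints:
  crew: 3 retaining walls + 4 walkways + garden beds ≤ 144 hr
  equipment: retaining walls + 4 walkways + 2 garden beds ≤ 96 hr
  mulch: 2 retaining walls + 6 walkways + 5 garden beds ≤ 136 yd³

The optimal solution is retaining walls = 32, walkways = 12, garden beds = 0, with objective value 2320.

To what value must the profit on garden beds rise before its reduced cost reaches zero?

At the optimum: crew uses 144 of 144 (binding); equipment uses 80 of 96 (slack = 16); mulch uses 136 of 136 (binding).
Since equipment is not tight, its dual is 0.
Dual feasibility on the basic columns requires 3·y_crew + 2·y_mulch = 42.5, 4·y_crew + 6·y_mulch = 80.
Solving: y_crew = 9.5, y_mulch = 7.
garden beds enters the basis when its profit ≥ yᵀa₃ = 9.5·1 + 7·5 = 44.5.

44.5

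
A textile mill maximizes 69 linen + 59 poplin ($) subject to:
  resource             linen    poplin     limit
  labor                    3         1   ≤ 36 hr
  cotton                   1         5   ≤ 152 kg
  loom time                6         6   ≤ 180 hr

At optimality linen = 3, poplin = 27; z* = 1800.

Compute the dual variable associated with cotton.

0

Binding: labor and loom time. Non-binding: cotton (14 unused).
By complementary slackness, y = 0 for the non-binding constraint.
The binding rows give the dual system: 3·y_labor + 6·y_loom time = 69 and 1·y_labor + 6·y_loom time = 59.
This yields shadow prices y_labor = 5, y_loom time = 9.
Shadow price of cotton = 0.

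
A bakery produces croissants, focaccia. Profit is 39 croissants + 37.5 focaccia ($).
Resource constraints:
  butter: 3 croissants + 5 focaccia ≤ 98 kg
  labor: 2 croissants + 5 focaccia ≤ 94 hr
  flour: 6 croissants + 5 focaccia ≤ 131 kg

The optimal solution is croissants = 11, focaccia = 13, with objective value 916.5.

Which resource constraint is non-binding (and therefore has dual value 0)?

butter: 98/98 (binding)
labor: 87/94 (slack 7)
flour: 131/131 (binding)
By complementary slackness, a constraint with positive slack has shadow price 0 → labor.

labor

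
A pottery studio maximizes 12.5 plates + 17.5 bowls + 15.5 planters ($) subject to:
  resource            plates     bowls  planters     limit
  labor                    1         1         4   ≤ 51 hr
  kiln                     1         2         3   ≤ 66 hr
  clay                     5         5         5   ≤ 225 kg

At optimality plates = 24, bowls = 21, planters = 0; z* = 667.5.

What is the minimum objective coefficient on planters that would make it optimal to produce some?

Binding: kiln and clay. Non-binding: labor (6 unused).
By complementary slackness, y = 0 for the non-binding constraint.
Dual feasibility on the basic columns requires 1·y_kiln + 5·y_clay = 12.5, 2·y_kiln + 5·y_clay = 17.5.
This yields shadow prices y_kiln = 5, y_clay = 1.5.
planters enters the basis when its profit ≥ yᵀa₃ = 5·3 + 1.5·5 = 22.5.

22.5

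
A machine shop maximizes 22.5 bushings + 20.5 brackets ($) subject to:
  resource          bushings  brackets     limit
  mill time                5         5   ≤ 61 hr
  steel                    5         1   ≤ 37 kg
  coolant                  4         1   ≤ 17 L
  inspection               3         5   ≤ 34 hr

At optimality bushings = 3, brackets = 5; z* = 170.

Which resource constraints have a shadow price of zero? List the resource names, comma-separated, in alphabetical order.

mill time: 40/61 (slack 21)
steel: 20/37 (slack 17)
coolant: 17/17 (binding)
inspection: 34/34 (binding)
By complementary slackness, a constraint with positive slack has shadow price 0 → mill time, steel.

mill time, steel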